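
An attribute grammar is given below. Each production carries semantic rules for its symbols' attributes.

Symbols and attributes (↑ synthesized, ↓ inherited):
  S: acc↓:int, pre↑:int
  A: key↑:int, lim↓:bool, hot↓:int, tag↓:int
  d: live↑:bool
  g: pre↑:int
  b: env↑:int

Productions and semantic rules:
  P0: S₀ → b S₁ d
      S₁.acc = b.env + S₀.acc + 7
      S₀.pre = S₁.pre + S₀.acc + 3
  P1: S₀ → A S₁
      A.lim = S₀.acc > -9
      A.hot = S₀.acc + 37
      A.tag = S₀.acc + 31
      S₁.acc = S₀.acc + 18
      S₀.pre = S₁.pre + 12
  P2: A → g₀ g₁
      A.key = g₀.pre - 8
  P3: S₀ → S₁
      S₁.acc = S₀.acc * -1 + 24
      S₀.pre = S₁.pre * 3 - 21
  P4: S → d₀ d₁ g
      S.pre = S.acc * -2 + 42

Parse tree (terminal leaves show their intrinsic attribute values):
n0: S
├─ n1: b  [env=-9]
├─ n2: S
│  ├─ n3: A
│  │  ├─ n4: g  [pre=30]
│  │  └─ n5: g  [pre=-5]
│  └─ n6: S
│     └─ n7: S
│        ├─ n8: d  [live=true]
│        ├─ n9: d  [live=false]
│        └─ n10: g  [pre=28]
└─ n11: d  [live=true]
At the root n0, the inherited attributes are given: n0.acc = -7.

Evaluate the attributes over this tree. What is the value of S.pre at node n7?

12

1. n0.acc = -7  [given at root]
2. n1.env = -9  [terminal]
3. n2.acc = -9  [b.env + S₀.acc + 7]
4. n3.lim = false  [S₀.acc > -9]
5. n3.hot = 28  [S₀.acc + 37]
6. n3.tag = 22  [S₀.acc + 31]
7. n4.pre = 30  [terminal]
8. n5.pre = -5  [terminal]
9. n3.key = 22  [g₀.pre - 8]
10. n6.acc = 9  [S₀.acc + 18]
11. n7.acc = 15  [S₀.acc * -1 + 24]
12. n8.live = true  [terminal]
13. n9.live = false  [terminal]
14. n10.pre = 28  [terminal]
15. n7.pre = 12  [S.acc * -2 + 42]
16. n6.pre = 15  [S₁.pre * 3 - 21]
17. n2.pre = 27  [S₁.pre + 12]
18. n11.live = true  [terminal]
19. n0.pre = 23  [S₁.pre + S₀.acc + 3]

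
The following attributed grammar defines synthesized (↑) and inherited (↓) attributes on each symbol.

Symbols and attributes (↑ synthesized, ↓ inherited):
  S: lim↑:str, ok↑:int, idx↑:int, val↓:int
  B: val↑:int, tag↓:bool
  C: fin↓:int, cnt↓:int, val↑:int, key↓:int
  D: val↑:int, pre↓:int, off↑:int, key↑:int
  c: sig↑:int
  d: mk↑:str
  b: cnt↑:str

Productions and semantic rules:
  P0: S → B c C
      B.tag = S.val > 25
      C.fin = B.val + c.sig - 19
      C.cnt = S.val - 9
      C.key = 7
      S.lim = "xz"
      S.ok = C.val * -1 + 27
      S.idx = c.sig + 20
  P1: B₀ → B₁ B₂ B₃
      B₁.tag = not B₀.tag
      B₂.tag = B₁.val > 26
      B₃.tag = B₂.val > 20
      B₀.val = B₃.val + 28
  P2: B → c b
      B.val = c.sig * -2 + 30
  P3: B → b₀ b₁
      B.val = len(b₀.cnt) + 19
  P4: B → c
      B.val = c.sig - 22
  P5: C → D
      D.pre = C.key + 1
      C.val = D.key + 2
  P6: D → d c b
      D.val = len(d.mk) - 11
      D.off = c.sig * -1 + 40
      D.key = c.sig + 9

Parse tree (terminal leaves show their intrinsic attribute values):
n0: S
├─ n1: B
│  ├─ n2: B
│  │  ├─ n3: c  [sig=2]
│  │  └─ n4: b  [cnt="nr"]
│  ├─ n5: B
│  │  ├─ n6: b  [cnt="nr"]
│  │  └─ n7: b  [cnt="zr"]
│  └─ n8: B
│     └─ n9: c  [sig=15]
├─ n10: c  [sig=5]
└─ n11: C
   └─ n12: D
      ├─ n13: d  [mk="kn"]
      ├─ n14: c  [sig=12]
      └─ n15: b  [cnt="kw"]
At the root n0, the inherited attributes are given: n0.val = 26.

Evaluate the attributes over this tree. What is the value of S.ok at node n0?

1. n0.val = 26  [given at root]
2. n1.tag = true  [S.val > 25]
3. n2.tag = false  [not B₀.tag]
4. n3.sig = 2  [terminal]
5. n4.cnt = "nr"  [terminal]
6. n2.val = 26  [c.sig * -2 + 30]
7. n5.tag = false  [B₁.val > 26]
8. n6.cnt = "nr"  [terminal]
9. n7.cnt = "zr"  [terminal]
10. n5.val = 21  [len(b₀.cnt) + 19]
11. n8.tag = true  [B₂.val > 20]
12. n9.sig = 15  [terminal]
13. n8.val = -7  [c.sig - 22]
14. n1.val = 21  [B₃.val + 28]
15. n10.sig = 5  [terminal]
16. n11.fin = 7  [B.val + c.sig - 19]
17. n11.cnt = 17  [S.val - 9]
18. n11.key = 7  [7]
19. n12.pre = 8  [C.key + 1]
20. n13.mk = "kn"  [terminal]
21. n14.sig = 12  [terminal]
22. n15.cnt = "kw"  [terminal]
23. n12.val = -9  [len(d.mk) - 11]
24. n12.off = 28  [c.sig * -1 + 40]
25. n12.key = 21  [c.sig + 9]
26. n11.val = 23  [D.key + 2]
27. n0.lim = "xz"  ["xz"]
28. n0.ok = 4  [C.val * -1 + 27]
29. n0.idx = 25  [c.sig + 20]

4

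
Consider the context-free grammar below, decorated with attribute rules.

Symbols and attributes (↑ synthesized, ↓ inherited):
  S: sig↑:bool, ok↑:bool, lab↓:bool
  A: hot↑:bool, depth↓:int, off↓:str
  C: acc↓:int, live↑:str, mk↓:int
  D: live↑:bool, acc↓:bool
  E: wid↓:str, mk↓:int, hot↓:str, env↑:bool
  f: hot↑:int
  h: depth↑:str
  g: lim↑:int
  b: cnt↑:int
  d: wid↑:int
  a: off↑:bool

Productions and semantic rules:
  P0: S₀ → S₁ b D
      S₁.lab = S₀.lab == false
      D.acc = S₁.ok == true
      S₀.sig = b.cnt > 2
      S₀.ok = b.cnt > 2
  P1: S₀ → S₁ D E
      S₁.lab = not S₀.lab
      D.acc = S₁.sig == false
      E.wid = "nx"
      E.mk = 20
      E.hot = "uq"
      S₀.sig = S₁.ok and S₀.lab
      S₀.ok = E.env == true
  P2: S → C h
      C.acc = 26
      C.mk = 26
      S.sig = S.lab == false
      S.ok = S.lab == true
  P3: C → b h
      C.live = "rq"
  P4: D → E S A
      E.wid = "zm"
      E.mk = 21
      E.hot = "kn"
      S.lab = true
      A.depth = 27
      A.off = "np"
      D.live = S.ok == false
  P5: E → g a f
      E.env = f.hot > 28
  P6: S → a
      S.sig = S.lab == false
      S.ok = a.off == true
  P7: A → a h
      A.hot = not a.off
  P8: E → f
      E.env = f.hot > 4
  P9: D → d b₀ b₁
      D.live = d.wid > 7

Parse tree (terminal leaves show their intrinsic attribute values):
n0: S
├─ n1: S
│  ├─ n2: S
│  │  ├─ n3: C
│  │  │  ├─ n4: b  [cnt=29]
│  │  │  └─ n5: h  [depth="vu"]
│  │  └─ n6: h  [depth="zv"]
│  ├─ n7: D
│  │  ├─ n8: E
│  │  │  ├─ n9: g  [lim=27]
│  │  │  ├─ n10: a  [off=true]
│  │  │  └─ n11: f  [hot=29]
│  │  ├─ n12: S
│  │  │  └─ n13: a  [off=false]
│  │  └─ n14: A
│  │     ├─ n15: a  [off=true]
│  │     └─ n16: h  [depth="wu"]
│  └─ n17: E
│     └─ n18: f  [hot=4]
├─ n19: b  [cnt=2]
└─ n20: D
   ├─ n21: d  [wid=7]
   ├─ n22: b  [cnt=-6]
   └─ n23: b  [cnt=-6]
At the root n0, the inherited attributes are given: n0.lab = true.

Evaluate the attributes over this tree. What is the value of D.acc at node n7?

true

1. n0.lab = true  [given at root]
2. n1.lab = false  [S₀.lab == false]
3. n2.lab = true  [not S₀.lab]
4. n3.acc = 26  [26]
5. n3.mk = 26  [26]
6. n4.cnt = 29  [terminal]
7. n5.depth = "vu"  [terminal]
8. n3.live = "rq"  ["rq"]
9. n6.depth = "zv"  [terminal]
10. n2.sig = false  [S.lab == false]
11. n2.ok = true  [S.lab == true]
12. n7.acc = true  [S₁.sig == false]
13. n8.wid = "zm"  ["zm"]
14. n8.mk = 21  [21]
15. n8.hot = "kn"  ["kn"]
16. n9.lim = 27  [terminal]
17. n10.off = true  [terminal]
18. n11.hot = 29  [terminal]
19. n8.env = true  [f.hot > 28]
20. n12.lab = true  [true]
21. n13.off = false  [terminal]
22. n12.sig = false  [S.lab == false]
23. n12.ok = false  [a.off == true]
24. n14.depth = 27  [27]
25. n14.off = "np"  ["np"]
26. n15.off = true  [terminal]
27. n16.depth = "wu"  [terminal]
28. n14.hot = false  [not a.off]
29. n7.live = true  [S.ok == false]
30. n17.wid = "nx"  ["nx"]
31. n17.mk = 20  [20]
32. n17.hot = "uq"  ["uq"]
33. n18.hot = 4  [terminal]
34. n17.env = false  [f.hot > 4]
35. n1.sig = false  [S₁.ok and S₀.lab]
36. n1.ok = false  [E.env == true]
37. n19.cnt = 2  [terminal]
38. n20.acc = false  [S₁.ok == true]
39. n21.wid = 7  [terminal]
40. n22.cnt = -6  [terminal]
41. n23.cnt = -6  [terminal]
42. n20.live = false  [d.wid > 7]
43. n0.sig = false  [b.cnt > 2]
44. n0.ok = false  [b.cnt > 2]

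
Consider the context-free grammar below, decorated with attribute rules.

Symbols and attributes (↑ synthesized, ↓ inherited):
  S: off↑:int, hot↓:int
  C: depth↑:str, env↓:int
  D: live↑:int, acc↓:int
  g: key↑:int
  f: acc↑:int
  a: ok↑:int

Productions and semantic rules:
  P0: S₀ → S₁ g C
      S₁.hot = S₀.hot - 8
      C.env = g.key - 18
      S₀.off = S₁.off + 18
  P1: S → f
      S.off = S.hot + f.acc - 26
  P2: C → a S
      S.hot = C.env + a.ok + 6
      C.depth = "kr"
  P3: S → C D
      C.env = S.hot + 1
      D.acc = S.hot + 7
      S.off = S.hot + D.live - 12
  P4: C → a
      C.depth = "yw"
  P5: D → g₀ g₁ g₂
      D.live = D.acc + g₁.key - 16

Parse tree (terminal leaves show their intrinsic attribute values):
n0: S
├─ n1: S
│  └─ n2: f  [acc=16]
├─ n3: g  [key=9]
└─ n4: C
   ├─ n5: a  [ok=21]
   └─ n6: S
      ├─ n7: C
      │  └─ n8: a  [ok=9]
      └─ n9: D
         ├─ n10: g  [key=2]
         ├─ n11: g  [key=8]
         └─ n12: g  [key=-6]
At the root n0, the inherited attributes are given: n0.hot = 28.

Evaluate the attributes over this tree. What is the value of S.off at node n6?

1. n0.hot = 28  [given at root]
2. n1.hot = 20  [S₀.hot - 8]
3. n2.acc = 16  [terminal]
4. n1.off = 10  [S.hot + f.acc - 26]
5. n3.key = 9  [terminal]
6. n4.env = -9  [g.key - 18]
7. n5.ok = 21  [terminal]
8. n6.hot = 18  [C.env + a.ok + 6]
9. n7.env = 19  [S.hot + 1]
10. n8.ok = 9  [terminal]
11. n7.depth = "yw"  ["yw"]
12. n9.acc = 25  [S.hot + 7]
13. n10.key = 2  [terminal]
14. n11.key = 8  [terminal]
15. n12.key = -6  [terminal]
16. n9.live = 17  [D.acc + g₁.key - 16]
17. n6.off = 23  [S.hot + D.live - 12]
18. n4.depth = "kr"  ["kr"]
19. n0.off = 28  [S₁.off + 18]

23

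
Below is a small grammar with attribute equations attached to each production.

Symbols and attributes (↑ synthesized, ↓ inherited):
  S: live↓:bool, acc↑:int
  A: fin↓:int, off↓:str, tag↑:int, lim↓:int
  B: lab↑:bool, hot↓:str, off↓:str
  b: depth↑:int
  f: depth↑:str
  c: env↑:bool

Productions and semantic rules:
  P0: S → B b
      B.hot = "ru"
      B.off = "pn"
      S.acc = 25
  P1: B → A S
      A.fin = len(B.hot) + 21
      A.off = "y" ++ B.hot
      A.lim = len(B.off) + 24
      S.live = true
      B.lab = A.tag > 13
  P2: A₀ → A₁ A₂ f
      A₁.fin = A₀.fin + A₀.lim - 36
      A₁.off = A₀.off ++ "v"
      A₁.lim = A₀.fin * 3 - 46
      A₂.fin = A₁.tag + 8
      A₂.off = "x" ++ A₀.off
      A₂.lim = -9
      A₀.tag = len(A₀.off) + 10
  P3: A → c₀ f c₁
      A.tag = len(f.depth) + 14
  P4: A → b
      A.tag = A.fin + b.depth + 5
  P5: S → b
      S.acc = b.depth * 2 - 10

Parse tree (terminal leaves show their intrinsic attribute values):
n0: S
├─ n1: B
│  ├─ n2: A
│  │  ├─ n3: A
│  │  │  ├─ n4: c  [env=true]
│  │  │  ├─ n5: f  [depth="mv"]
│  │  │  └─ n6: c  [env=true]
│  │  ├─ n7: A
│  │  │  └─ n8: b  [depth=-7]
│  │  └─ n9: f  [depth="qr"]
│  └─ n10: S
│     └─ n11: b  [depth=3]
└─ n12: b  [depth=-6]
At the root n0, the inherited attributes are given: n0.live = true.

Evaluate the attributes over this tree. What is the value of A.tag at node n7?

22

1. n0.live = true  [given at root]
2. n1.hot = "ru"  ["ru"]
3. n1.off = "pn"  ["pn"]
4. n2.fin = 23  [len(B.hot) + 21]
5. n2.off = "yru"  ["y" ++ B.hot]
6. n2.lim = 26  [len(B.off) + 24]
7. n3.fin = 13  [A₀.fin + A₀.lim - 36]
8. n3.off = "yruv"  [A₀.off ++ "v"]
9. n3.lim = 23  [A₀.fin * 3 - 46]
10. n4.env = true  [terminal]
11. n5.depth = "mv"  [terminal]
12. n6.env = true  [terminal]
13. n3.tag = 16  [len(f.depth) + 14]
14. n7.fin = 24  [A₁.tag + 8]
15. n7.off = "xyru"  ["x" ++ A₀.off]
16. n7.lim = -9  [-9]
17. n8.depth = -7  [terminal]
18. n7.tag = 22  [A.fin + b.depth + 5]
19. n9.depth = "qr"  [terminal]
20. n2.tag = 13  [len(A₀.off) + 10]
21. n10.live = true  [true]
22. n11.depth = 3  [terminal]
23. n10.acc = -4  [b.depth * 2 - 10]
24. n1.lab = false  [A.tag > 13]
25. n12.depth = -6  [terminal]
26. n0.acc = 25  [25]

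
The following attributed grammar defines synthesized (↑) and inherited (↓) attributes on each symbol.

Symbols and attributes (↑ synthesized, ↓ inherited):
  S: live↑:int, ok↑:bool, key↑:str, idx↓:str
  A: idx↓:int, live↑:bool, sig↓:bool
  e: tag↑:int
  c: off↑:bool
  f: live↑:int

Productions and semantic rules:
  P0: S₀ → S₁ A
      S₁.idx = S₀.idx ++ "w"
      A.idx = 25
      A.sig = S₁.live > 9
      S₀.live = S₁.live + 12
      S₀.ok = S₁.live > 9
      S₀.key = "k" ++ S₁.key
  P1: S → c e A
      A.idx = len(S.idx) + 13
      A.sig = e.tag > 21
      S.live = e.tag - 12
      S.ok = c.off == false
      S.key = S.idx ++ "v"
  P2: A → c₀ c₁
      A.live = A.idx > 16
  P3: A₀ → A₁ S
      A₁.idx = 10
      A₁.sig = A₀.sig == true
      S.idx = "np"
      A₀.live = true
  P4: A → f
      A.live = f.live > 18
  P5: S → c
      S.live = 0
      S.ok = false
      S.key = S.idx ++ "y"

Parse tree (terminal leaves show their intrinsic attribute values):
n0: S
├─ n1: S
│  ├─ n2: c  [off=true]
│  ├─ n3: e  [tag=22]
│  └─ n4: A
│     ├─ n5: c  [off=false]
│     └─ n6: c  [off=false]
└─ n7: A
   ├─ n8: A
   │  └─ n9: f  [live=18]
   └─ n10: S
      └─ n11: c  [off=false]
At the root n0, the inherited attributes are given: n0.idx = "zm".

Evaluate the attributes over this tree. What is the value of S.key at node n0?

1. n0.idx = "zm"  [given at root]
2. n1.idx = "zmw"  [S₀.idx ++ "w"]
3. n2.off = true  [terminal]
4. n3.tag = 22  [terminal]
5. n4.idx = 16  [len(S.idx) + 13]
6. n4.sig = true  [e.tag > 21]
7. n5.off = false  [terminal]
8. n6.off = false  [terminal]
9. n4.live = false  [A.idx > 16]
10. n1.live = 10  [e.tag - 12]
11. n1.ok = false  [c.off == false]
12. n1.key = "zmwv"  [S.idx ++ "v"]
13. n7.idx = 25  [25]
14. n7.sig = true  [S₁.live > 9]
15. n8.idx = 10  [10]
16. n8.sig = true  [A₀.sig == true]
17. n9.live = 18  [terminal]
18. n8.live = false  [f.live > 18]
19. n10.idx = "np"  ["np"]
20. n11.off = false  [terminal]
21. n10.live = 0  [0]
22. n10.ok = false  [false]
23. n10.key = "npy"  [S.idx ++ "y"]
24. n7.live = true  [true]
25. n0.live = 22  [S₁.live + 12]
26. n0.ok = true  [S₁.live > 9]
27. n0.key = "kzmwv"  ["k" ++ S₁.key]

"kzmwv"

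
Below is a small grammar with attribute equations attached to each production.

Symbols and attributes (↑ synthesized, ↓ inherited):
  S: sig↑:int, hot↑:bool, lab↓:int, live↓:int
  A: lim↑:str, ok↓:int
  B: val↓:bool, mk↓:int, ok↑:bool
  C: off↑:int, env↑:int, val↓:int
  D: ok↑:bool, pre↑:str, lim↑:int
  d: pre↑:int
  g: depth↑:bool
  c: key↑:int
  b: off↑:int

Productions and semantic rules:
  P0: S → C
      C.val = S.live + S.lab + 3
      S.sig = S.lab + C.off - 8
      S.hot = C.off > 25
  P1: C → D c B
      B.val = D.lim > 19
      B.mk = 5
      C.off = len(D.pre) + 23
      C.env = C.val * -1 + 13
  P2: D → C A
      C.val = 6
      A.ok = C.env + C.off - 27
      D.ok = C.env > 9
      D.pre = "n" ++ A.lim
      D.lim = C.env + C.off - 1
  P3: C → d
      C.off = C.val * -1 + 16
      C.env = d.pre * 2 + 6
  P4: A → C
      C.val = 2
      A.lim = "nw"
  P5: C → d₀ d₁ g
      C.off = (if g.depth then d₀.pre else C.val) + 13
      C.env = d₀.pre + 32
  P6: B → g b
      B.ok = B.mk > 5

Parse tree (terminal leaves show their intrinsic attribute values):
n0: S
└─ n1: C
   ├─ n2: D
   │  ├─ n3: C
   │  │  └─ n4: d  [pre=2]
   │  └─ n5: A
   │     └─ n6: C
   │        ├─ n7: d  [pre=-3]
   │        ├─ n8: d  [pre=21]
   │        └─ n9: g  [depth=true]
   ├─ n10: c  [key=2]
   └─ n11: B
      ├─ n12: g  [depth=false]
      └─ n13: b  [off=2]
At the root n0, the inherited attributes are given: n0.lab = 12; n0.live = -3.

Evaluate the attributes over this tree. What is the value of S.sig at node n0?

1. n0.lab = 12  [given at root]
2. n0.live = -3  [given at root]
3. n1.val = 12  [S.live + S.lab + 3]
4. n3.val = 6  [6]
5. n4.pre = 2  [terminal]
6. n3.off = 10  [C.val * -1 + 16]
7. n3.env = 10  [d.pre * 2 + 6]
8. n5.ok = -7  [C.env + C.off - 27]
9. n6.val = 2  [2]
10. n7.pre = -3  [terminal]
11. n8.pre = 21  [terminal]
12. n9.depth = true  [terminal]
13. n6.off = 10  [(if g.depth then d₀.pre else C.val) + 13]
14. n6.env = 29  [d₀.pre + 32]
15. n5.lim = "nw"  ["nw"]
16. n2.ok = true  [C.env > 9]
17. n2.pre = "nnw"  ["n" ++ A.lim]
18. n2.lim = 19  [C.env + C.off - 1]
19. n10.key = 2  [terminal]
20. n11.val = false  [D.lim > 19]
21. n11.mk = 5  [5]
22. n12.depth = false  [terminal]
23. n13.off = 2  [terminal]
24. n11.ok = false  [B.mk > 5]
25. n1.off = 26  [len(D.pre) + 23]
26. n1.env = 1  [C.val * -1 + 13]
27. n0.sig = 30  [S.lab + C.off - 8]
28. n0.hot = true  [C.off > 25]

30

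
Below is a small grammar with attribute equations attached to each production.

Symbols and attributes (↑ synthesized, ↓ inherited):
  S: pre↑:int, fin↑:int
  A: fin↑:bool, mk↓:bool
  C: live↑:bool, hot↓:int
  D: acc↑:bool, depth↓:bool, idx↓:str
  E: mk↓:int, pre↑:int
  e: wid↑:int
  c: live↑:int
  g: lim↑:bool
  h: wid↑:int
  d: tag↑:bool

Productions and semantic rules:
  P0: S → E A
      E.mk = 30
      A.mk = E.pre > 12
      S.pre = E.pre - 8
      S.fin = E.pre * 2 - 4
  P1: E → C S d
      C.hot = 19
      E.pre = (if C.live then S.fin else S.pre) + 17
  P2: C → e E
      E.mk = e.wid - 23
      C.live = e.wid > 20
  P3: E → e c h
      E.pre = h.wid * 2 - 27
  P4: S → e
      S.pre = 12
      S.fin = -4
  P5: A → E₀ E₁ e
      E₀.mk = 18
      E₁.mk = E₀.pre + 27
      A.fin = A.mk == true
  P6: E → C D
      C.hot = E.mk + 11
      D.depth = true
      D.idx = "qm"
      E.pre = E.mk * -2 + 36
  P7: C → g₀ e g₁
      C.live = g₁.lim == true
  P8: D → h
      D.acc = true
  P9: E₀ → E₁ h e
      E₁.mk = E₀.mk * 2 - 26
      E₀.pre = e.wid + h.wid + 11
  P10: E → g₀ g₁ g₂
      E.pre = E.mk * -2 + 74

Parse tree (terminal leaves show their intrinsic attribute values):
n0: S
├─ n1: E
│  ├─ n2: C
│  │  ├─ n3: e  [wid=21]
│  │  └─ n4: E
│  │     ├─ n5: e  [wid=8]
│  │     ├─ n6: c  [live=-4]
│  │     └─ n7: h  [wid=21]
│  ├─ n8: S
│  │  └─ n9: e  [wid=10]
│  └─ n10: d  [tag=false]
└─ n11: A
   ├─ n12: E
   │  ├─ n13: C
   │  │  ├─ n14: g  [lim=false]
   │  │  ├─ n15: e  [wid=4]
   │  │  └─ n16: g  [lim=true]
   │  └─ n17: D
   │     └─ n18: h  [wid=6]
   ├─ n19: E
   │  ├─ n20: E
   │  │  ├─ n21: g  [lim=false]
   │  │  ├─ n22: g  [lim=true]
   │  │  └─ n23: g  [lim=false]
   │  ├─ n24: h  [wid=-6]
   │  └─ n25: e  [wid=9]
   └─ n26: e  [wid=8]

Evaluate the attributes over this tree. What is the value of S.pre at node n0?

5

1. n1.mk = 30  [30]
2. n2.hot = 19  [19]
3. n3.wid = 21  [terminal]
4. n4.mk = -2  [e.wid - 23]
5. n5.wid = 8  [terminal]
6. n6.live = -4  [terminal]
7. n7.wid = 21  [terminal]
8. n4.pre = 15  [h.wid * 2 - 27]
9. n2.live = true  [e.wid > 20]
10. n9.wid = 10  [terminal]
11. n8.pre = 12  [12]
12. n8.fin = -4  [-4]
13. n10.tag = false  [terminal]
14. n1.pre = 13  [(if C.live then S.fin else S.pre) + 17]
15. n11.mk = true  [E.pre > 12]
16. n12.mk = 18  [18]
17. n13.hot = 29  [E.mk + 11]
18. n14.lim = false  [terminal]
19. n15.wid = 4  [terminal]
20. n16.lim = true  [terminal]
21. n13.live = true  [g₁.lim == true]
22. n17.depth = true  [true]
23. n17.idx = "qm"  ["qm"]
24. n18.wid = 6  [terminal]
25. n17.acc = true  [true]
26. n12.pre = 0  [E.mk * -2 + 36]
27. n19.mk = 27  [E₀.pre + 27]
28. n20.mk = 28  [E₀.mk * 2 - 26]
29. n21.lim = false  [terminal]
30. n22.lim = true  [terminal]
31. n23.lim = false  [terminal]
32. n20.pre = 18  [E.mk * -2 + 74]
33. n24.wid = -6  [terminal]
34. n25.wid = 9  [terminal]
35. n19.pre = 14  [e.wid + h.wid + 11]
36. n26.wid = 8  [terminal]
37. n11.fin = true  [A.mk == true]
38. n0.pre = 5  [E.pre - 8]
39. n0.fin = 22  [E.pre * 2 - 4]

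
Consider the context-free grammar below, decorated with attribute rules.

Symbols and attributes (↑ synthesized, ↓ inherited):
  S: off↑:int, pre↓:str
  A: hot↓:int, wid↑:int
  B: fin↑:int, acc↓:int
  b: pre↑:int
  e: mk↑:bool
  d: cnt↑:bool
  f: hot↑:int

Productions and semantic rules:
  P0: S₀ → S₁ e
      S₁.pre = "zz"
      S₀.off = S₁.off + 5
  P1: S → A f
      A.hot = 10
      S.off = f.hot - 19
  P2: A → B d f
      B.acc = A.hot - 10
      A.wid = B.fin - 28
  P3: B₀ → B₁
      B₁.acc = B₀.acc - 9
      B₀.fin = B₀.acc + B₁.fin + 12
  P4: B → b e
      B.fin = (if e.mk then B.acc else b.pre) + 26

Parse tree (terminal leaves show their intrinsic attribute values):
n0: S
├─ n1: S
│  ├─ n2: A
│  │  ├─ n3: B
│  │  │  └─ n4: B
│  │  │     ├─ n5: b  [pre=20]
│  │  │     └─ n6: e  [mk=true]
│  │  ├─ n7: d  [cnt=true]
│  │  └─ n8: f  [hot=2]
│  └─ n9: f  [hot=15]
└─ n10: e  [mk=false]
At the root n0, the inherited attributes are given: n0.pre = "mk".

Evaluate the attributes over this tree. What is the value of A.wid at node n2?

1. n0.pre = "mk"  [given at root]
2. n1.pre = "zz"  ["zz"]
3. n2.hot = 10  [10]
4. n3.acc = 0  [A.hot - 10]
5. n4.acc = -9  [B₀.acc - 9]
6. n5.pre = 20  [terminal]
7. n6.mk = true  [terminal]
8. n4.fin = 17  [(if e.mk then B.acc else b.pre) + 26]
9. n3.fin = 29  [B₀.acc + B₁.fin + 12]
10. n7.cnt = true  [terminal]
11. n8.hot = 2  [terminal]
12. n2.wid = 1  [B.fin - 28]
13. n9.hot = 15  [terminal]
14. n1.off = -4  [f.hot - 19]
15. n10.mk = false  [terminal]
16. n0.off = 1  [S₁.off + 5]

1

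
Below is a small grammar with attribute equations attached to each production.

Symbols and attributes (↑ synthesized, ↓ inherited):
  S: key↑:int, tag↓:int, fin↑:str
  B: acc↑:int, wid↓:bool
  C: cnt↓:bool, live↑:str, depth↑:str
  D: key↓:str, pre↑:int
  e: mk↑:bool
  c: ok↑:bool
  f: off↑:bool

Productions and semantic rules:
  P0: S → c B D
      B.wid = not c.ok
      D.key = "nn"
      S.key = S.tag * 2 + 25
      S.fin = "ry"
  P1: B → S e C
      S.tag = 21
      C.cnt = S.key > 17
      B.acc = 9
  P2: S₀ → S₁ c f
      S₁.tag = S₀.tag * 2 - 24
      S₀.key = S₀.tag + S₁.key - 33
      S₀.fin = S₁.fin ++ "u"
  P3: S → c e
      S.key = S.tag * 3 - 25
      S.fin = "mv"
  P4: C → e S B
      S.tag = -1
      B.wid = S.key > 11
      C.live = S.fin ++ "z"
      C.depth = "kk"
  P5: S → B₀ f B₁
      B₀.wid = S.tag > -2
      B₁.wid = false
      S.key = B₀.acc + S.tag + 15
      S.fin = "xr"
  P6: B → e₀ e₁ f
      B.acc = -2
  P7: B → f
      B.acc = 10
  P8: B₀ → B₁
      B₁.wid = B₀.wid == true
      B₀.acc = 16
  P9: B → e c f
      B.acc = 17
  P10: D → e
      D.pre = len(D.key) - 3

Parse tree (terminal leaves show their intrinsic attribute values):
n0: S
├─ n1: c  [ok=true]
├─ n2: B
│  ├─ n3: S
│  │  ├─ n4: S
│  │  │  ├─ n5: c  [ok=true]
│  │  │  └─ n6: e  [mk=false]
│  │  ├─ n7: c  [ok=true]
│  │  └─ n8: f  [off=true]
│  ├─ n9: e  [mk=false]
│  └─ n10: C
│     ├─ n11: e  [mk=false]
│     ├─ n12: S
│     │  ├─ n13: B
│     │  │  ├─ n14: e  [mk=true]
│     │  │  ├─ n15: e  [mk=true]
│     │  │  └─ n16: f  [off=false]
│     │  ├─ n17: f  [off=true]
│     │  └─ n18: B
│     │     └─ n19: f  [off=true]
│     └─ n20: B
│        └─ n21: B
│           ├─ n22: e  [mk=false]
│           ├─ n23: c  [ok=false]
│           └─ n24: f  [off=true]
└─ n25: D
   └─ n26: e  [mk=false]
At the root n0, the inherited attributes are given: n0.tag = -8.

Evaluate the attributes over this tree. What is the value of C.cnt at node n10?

false

1. n0.tag = -8  [given at root]
2. n1.ok = true  [terminal]
3. n2.wid = false  [not c.ok]
4. n3.tag = 21  [21]
5. n4.tag = 18  [S₀.tag * 2 - 24]
6. n5.ok = true  [terminal]
7. n6.mk = false  [terminal]
8. n4.key = 29  [S.tag * 3 - 25]
9. n4.fin = "mv"  ["mv"]
10. n7.ok = true  [terminal]
11. n8.off = true  [terminal]
12. n3.key = 17  [S₀.tag + S₁.key - 33]
13. n3.fin = "mvu"  [S₁.fin ++ "u"]
14. n9.mk = false  [terminal]
15. n10.cnt = false  [S.key > 17]
16. n11.mk = false  [terminal]
17. n12.tag = -1  [-1]
18. n13.wid = true  [S.tag > -2]
19. n14.mk = true  [terminal]
20. n15.mk = true  [terminal]
21. n16.off = false  [terminal]
22. n13.acc = -2  [-2]
23. n17.off = true  [terminal]
24. n18.wid = false  [false]
25. n19.off = true  [terminal]
26. n18.acc = 10  [10]
27. n12.key = 12  [B₀.acc + S.tag + 15]
28. n12.fin = "xr"  ["xr"]
29. n20.wid = true  [S.key > 11]
30. n21.wid = true  [B₀.wid == true]
31. n22.mk = false  [terminal]
32. n23.ok = false  [terminal]
33. n24.off = true  [terminal]
34. n21.acc = 17  [17]
35. n20.acc = 16  [16]
36. n10.live = "xrz"  [S.fin ++ "z"]
37. n10.depth = "kk"  ["kk"]
38. n2.acc = 9  [9]
39. n25.key = "nn"  ["nn"]
40. n26.mk = false  [terminal]
41. n25.pre = -1  [len(D.key) - 3]
42. n0.key = 9  [S.tag * 2 + 25]
43. n0.fin = "ry"  ["ry"]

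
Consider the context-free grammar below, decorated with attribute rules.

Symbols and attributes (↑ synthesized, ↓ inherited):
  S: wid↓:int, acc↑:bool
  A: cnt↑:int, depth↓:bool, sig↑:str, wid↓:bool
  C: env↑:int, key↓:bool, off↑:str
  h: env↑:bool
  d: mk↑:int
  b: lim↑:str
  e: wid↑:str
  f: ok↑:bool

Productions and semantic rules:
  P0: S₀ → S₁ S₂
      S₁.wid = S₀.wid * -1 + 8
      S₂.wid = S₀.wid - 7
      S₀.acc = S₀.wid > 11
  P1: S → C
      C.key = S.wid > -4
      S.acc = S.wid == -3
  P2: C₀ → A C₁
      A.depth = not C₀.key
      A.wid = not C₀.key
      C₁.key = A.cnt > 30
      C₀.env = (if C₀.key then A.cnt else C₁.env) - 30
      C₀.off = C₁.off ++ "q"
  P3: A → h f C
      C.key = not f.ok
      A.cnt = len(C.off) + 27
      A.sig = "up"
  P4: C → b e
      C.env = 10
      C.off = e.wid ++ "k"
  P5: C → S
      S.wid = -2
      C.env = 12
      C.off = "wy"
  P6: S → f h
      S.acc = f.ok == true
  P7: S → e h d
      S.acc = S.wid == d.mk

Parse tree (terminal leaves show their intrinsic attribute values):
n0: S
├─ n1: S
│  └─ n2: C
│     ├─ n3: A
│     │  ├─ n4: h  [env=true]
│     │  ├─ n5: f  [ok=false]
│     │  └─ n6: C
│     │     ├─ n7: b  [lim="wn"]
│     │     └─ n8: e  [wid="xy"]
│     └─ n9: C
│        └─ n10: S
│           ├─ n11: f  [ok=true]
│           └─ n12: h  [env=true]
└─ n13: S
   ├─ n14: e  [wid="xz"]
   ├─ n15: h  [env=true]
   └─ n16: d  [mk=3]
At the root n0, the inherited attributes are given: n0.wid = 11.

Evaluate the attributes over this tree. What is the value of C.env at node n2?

1. n0.wid = 11  [given at root]
2. n1.wid = -3  [S₀.wid * -1 + 8]
3. n2.key = true  [S.wid > -4]
4. n3.depth = false  [not C₀.key]
5. n3.wid = false  [not C₀.key]
6. n4.env = true  [terminal]
7. n5.ok = false  [terminal]
8. n6.key = true  [not f.ok]
9. n7.lim = "wn"  [terminal]
10. n8.wid = "xy"  [terminal]
11. n6.env = 10  [10]
12. n6.off = "xyk"  [e.wid ++ "k"]
13. n3.cnt = 30  [len(C.off) + 27]
14. n3.sig = "up"  ["up"]
15. n9.key = false  [A.cnt > 30]
16. n10.wid = -2  [-2]
17. n11.ok = true  [terminal]
18. n12.env = true  [terminal]
19. n10.acc = true  [f.ok == true]
20. n9.env = 12  [12]
21. n9.off = "wy"  ["wy"]
22. n2.env = 0  [(if C₀.key then A.cnt else C₁.env) - 30]
23. n2.off = "wyq"  [C₁.off ++ "q"]
24. n1.acc = true  [S.wid == -3]
25. n13.wid = 4  [S₀.wid - 7]
26. n14.wid = "xz"  [terminal]
27. n15.env = true  [terminal]
28. n16.mk = 3  [terminal]
29. n13.acc = false  [S.wid == d.mk]
30. n0.acc = false  [S₀.wid > 11]

0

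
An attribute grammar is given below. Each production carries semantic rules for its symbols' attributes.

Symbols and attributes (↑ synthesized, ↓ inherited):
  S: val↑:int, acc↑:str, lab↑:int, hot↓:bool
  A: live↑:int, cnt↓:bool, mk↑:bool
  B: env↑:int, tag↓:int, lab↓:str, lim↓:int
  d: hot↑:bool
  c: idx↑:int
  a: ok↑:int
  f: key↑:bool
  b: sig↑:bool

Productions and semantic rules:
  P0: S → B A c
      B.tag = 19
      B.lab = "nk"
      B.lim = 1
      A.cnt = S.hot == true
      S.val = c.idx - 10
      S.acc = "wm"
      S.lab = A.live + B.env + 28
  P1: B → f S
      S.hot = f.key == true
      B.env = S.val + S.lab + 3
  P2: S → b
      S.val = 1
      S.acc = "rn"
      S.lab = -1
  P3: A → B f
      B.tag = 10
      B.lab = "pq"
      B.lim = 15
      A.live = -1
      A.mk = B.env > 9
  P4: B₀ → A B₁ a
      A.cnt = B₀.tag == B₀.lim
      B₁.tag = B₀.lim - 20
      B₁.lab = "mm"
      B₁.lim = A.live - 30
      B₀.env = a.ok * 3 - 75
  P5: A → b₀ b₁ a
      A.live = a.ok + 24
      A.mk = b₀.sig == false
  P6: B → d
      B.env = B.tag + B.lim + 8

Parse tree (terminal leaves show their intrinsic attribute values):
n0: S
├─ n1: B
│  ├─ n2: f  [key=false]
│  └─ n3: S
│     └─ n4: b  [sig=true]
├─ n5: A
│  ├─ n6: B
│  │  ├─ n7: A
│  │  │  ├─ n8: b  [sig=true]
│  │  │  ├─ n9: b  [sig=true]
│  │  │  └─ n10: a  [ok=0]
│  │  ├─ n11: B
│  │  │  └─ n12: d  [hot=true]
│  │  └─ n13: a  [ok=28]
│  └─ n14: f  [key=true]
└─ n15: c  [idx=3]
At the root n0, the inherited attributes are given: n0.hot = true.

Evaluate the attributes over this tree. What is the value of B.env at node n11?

1. n0.hot = true  [given at root]
2. n1.tag = 19  [19]
3. n1.lab = "nk"  ["nk"]
4. n1.lim = 1  [1]
5. n2.key = false  [terminal]
6. n3.hot = false  [f.key == true]
7. n4.sig = true  [terminal]
8. n3.val = 1  [1]
9. n3.acc = "rn"  ["rn"]
10. n3.lab = -1  [-1]
11. n1.env = 3  [S.val + S.lab + 3]
12. n5.cnt = true  [S.hot == true]
13. n6.tag = 10  [10]
14. n6.lab = "pq"  ["pq"]
15. n6.lim = 15  [15]
16. n7.cnt = false  [B₀.tag == B₀.lim]
17. n8.sig = true  [terminal]
18. n9.sig = true  [terminal]
19. n10.ok = 0  [terminal]
20. n7.live = 24  [a.ok + 24]
21. n7.mk = false  [b₀.sig == false]
22. n11.tag = -5  [B₀.lim - 20]
23. n11.lab = "mm"  ["mm"]
24. n11.lim = -6  [A.live - 30]
25. n12.hot = true  [terminal]
26. n11.env = -3  [B.tag + B.lim + 8]
27. n13.ok = 28  [terminal]
28. n6.env = 9  [a.ok * 3 - 75]
29. n14.key = true  [terminal]
30. n5.live = -1  [-1]
31. n5.mk = false  [B.env > 9]
32. n15.idx = 3  [terminal]
33. n0.val = -7  [c.idx - 10]
34. n0.acc = "wm"  ["wm"]
35. n0.lab = 30  [A.live + B.env + 28]

-3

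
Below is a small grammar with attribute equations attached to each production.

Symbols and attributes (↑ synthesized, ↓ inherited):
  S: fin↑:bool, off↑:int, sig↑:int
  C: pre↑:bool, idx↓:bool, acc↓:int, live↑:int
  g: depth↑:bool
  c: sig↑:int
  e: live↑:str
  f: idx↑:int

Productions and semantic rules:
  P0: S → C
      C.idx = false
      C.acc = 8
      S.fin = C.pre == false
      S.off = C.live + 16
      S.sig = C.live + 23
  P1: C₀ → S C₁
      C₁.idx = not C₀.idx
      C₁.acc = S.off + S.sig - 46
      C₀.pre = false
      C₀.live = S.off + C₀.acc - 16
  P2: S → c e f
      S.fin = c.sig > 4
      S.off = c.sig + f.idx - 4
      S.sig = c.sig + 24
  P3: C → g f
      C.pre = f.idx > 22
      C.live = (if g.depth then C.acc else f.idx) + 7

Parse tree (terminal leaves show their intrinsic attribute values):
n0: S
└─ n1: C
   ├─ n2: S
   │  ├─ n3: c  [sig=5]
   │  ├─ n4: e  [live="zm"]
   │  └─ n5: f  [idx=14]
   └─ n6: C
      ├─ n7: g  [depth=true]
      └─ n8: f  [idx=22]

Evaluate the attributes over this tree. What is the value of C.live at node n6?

5

1. n1.idx = false  [false]
2. n1.acc = 8  [8]
3. n3.sig = 5  [terminal]
4. n4.live = "zm"  [terminal]
5. n5.idx = 14  [terminal]
6. n2.fin = true  [c.sig > 4]
7. n2.off = 15  [c.sig + f.idx - 4]
8. n2.sig = 29  [c.sig + 24]
9. n6.idx = true  [not C₀.idx]
10. n6.acc = -2  [S.off + S.sig - 46]
11. n7.depth = true  [terminal]
12. n8.idx = 22  [terminal]
13. n6.pre = false  [f.idx > 22]
14. n6.live = 5  [(if g.depth then C.acc else f.idx) + 7]
15. n1.pre = false  [false]
16. n1.live = 7  [S.off + C₀.acc - 16]
17. n0.fin = true  [C.pre == false]
18. n0.off = 23  [C.live + 16]
19. n0.sig = 30  [C.live + 23]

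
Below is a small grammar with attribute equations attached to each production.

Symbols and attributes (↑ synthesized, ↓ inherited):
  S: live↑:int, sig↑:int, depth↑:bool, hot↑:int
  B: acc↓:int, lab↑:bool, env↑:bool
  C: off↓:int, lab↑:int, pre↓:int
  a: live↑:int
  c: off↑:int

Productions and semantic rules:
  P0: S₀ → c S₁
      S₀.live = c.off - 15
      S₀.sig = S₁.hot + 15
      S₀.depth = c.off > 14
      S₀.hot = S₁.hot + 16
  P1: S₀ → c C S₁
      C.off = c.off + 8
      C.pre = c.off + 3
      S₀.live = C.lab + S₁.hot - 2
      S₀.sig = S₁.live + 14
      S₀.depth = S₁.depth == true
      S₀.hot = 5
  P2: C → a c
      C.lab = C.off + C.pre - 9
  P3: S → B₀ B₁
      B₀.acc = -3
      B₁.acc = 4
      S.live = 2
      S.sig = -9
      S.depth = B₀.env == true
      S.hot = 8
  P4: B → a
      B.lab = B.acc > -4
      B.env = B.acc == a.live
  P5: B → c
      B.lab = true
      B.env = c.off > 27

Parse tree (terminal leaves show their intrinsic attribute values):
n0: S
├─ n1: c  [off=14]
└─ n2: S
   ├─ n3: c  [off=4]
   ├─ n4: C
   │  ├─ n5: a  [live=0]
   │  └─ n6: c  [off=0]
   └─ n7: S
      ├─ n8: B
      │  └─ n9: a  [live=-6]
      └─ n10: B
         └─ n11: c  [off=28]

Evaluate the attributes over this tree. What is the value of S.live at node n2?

16

1. n1.off = 14  [terminal]
2. n3.off = 4  [terminal]
3. n4.off = 12  [c.off + 8]
4. n4.pre = 7  [c.off + 3]
5. n5.live = 0  [terminal]
6. n6.off = 0  [terminal]
7. n4.lab = 10  [C.off + C.pre - 9]
8. n8.acc = -3  [-3]
9. n9.live = -6  [terminal]
10. n8.lab = true  [B.acc > -4]
11. n8.env = false  [B.acc == a.live]
12. n10.acc = 4  [4]
13. n11.off = 28  [terminal]
14. n10.lab = true  [true]
15. n10.env = true  [c.off > 27]
16. n7.live = 2  [2]
17. n7.sig = -9  [-9]
18. n7.depth = false  [B₀.env == true]
19. n7.hot = 8  [8]
20. n2.live = 16  [C.lab + S₁.hot - 2]
21. n2.sig = 16  [S₁.live + 14]
22. n2.depth = false  [S₁.depth == true]
23. n2.hot = 5  [5]
24. n0.live = -1  [c.off - 15]
25. n0.sig = 20  [S₁.hot + 15]
26. n0.depth = false  [c.off > 14]
27. n0.hot = 21  [S₁.hot + 16]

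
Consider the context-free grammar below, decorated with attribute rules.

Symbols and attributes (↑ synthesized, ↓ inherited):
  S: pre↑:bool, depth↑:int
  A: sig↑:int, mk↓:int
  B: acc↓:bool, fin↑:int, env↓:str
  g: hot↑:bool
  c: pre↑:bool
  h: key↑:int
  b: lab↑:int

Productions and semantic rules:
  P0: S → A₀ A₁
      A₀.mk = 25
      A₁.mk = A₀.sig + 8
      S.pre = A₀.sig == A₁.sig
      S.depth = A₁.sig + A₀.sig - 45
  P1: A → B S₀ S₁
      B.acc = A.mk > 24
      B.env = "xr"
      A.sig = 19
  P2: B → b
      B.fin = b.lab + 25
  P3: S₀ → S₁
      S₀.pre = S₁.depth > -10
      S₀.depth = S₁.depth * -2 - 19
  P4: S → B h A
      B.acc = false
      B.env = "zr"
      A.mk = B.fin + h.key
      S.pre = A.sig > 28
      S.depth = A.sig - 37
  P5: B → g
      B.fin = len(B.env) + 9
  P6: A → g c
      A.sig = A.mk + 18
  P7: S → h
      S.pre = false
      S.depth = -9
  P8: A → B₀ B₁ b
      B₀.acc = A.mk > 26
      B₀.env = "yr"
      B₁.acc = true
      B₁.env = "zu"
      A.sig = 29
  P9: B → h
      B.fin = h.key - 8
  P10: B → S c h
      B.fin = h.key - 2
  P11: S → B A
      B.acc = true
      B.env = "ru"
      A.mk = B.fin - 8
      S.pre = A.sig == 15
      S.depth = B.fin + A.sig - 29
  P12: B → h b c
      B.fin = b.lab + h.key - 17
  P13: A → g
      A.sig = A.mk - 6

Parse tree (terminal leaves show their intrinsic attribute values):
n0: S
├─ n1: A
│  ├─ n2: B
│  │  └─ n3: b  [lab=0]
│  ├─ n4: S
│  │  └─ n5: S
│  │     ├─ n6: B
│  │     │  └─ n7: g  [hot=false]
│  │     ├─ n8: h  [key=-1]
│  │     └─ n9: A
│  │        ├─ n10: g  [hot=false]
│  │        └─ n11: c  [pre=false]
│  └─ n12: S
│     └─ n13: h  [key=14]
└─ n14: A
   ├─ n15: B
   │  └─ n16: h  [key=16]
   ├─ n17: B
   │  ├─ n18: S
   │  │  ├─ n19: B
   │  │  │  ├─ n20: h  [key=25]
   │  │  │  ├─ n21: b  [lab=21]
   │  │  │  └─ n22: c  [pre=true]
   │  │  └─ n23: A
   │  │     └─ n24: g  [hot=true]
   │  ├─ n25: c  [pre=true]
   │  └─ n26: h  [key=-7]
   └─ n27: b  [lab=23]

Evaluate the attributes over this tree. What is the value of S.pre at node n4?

1. n1.mk = 25  [25]
2. n2.acc = true  [A.mk > 24]
3. n2.env = "xr"  ["xr"]
4. n3.lab = 0  [terminal]
5. n2.fin = 25  [b.lab + 25]
6. n6.acc = false  [false]
7. n6.env = "zr"  ["zr"]
8. n7.hot = false  [terminal]
9. n6.fin = 11  [len(B.env) + 9]
10. n8.key = -1  [terminal]
11. n9.mk = 10  [B.fin + h.key]
12. n10.hot = false  [terminal]
13. n11.pre = false  [terminal]
14. n9.sig = 28  [A.mk + 18]
15. n5.pre = false  [A.sig > 28]
16. n5.depth = -9  [A.sig - 37]
17. n4.pre = true  [S₁.depth > -10]
18. n4.depth = -1  [S₁.depth * -2 - 19]
19. n13.key = 14  [terminal]
20. n12.pre = false  [false]
21. n12.depth = -9  [-9]
22. n1.sig = 19  [19]
23. n14.mk = 27  [A₀.sig + 8]
24. n15.acc = true  [A.mk > 26]
25. n15.env = "yr"  ["yr"]
26. n16.key = 16  [terminal]
27. n15.fin = 8  [h.key - 8]
28. n17.acc = true  [true]
29. n17.env = "zu"  ["zu"]
30. n19.acc = true  [true]
31. n19.env = "ru"  ["ru"]
32. n20.key = 25  [terminal]
33. n21.lab = 21  [terminal]
34. n22.pre = true  [terminal]
35. n19.fin = 29  [b.lab + h.key - 17]
36. n23.mk = 21  [B.fin - 8]
37. n24.hot = true  [terminal]
38. n23.sig = 15  [A.mk - 6]
39. n18.pre = true  [A.sig == 15]
40. n18.depth = 15  [B.fin + A.sig - 29]
41. n25.pre = true  [terminal]
42. n26.key = -7  [terminal]
43. n17.fin = -9  [h.key - 2]
44. n27.lab = 23  [terminal]
45. n14.sig = 29  [29]
46. n0.pre = false  [A₀.sig == A₁.sig]
47. n0.depth = 3  [A₁.sig + A₀.sig - 45]

true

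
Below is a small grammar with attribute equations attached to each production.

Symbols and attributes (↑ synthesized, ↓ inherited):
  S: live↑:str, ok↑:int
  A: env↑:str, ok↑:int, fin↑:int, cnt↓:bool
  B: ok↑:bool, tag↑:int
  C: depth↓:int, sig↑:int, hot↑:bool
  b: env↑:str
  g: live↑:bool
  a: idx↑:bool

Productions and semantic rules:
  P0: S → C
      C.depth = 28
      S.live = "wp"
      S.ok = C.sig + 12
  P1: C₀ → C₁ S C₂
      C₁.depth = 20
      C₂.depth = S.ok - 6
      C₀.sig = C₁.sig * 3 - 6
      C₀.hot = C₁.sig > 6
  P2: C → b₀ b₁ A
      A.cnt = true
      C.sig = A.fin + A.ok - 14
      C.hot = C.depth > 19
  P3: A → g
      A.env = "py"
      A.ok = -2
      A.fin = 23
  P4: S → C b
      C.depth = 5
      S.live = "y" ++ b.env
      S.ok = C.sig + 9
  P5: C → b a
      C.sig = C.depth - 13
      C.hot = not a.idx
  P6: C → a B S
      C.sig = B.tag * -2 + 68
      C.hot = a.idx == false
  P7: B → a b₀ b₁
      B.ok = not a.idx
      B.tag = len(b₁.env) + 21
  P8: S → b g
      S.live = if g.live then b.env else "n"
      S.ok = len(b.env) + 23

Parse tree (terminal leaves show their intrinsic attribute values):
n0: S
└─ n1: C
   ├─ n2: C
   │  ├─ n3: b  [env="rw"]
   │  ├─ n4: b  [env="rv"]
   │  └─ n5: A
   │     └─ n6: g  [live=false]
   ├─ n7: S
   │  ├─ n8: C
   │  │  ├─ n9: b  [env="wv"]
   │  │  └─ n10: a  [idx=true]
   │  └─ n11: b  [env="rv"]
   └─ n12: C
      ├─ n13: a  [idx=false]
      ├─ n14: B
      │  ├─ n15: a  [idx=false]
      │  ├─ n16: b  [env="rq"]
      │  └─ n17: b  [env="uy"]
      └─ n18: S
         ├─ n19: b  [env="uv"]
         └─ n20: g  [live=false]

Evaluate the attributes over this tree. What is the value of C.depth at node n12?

-5

1. n1.depth = 28  [28]
2. n2.depth = 20  [20]
3. n3.env = "rw"  [terminal]
4. n4.env = "rv"  [terminal]
5. n5.cnt = true  [true]
6. n6.live = false  [terminal]
7. n5.env = "py"  ["py"]
8. n5.ok = -2  [-2]
9. n5.fin = 23  [23]
10. n2.sig = 7  [A.fin + A.ok - 14]
11. n2.hot = true  [C.depth > 19]
12. n8.depth = 5  [5]
13. n9.env = "wv"  [terminal]
14. n10.idx = true  [terminal]
15. n8.sig = -8  [C.depth - 13]
16. n8.hot = false  [not a.idx]
17. n11.env = "rv"  [terminal]
18. n7.live = "yrv"  ["y" ++ b.env]
19. n7.ok = 1  [C.sig + 9]
20. n12.depth = -5  [S.ok - 6]
21. n13.idx = false  [terminal]
22. n15.idx = false  [terminal]
23. n16.env = "rq"  [terminal]
24. n17.env = "uy"  [terminal]
25. n14.ok = true  [not a.idx]
26. n14.tag = 23  [len(b₁.env) + 21]
27. n19.env = "uv"  [terminal]
28. n20.live = false  [terminal]
29. n18.live = "n"  [if g.live then b.env else "n"]
30. n18.ok = 25  [len(b.env) + 23]
31. n12.sig = 22  [B.tag * -2 + 68]
32. n12.hot = true  [a.idx == false]
33. n1.sig = 15  [C₁.sig * 3 - 6]
34. n1.hot = true  [C₁.sig > 6]
35. n0.live = "wp"  ["wp"]
36. n0.ok = 27  [C.sig + 12]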